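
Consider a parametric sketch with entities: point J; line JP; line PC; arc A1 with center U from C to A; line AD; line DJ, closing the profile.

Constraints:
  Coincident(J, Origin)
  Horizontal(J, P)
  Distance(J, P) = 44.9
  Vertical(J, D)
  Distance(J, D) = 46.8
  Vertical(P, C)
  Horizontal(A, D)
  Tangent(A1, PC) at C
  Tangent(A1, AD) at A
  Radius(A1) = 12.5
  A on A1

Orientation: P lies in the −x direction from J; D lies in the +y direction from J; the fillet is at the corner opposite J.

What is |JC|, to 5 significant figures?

56.502

J is at the origin; JP is horizontal with |JP| = 44.9 and P on the −x side, so P = (-44.900, 0.0000). JD is vertical with |JD| = 46.8 and D on the +y side, so D = (0.0000, 46.800). The virtual corner opposite J is at (-44.900, 46.800). Tangency of A1 to PC means the radius UC is perpendicular to PC and A1 meets AD tangentially, so UA is at right angles to AD, with radius 12.5, so the center U sits 12.5 in from both sides at U = (-32.400, 34.300). That places the tangent points at C = (-44.900, 34.300) on PC and A = (-32.400, 46.800) on AD. Then |JC| = |C − J| = 56.502.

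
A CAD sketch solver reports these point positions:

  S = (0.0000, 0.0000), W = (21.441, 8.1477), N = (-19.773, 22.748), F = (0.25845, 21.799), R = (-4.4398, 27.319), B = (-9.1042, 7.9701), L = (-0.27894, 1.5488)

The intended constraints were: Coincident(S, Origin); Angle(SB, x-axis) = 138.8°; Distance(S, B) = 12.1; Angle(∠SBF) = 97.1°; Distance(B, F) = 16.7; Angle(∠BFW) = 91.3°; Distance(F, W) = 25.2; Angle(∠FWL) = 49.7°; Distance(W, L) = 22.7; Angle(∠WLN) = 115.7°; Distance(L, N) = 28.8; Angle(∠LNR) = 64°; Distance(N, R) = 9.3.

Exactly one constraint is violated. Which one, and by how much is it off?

Distance(N, R) = 9.3 — off by 6.70.

S = (0.00, 0.00) ✓; SB at 138.8° ✓; |SB| = 12.10 ✓; ∠SBF = 97.10° ✓; |BF| = 16.70 ✓; ∠BFW = 91.30° ✓; |FW| = 25.20 ✓; ∠FWL = 49.70° ✓; |WL| = 22.70 ✓; ∠WLN = 115.7° ✓; |LN| = 28.80 ✓; ∠LNR = 64.00° ✓; |NR| = 16.00 ✗.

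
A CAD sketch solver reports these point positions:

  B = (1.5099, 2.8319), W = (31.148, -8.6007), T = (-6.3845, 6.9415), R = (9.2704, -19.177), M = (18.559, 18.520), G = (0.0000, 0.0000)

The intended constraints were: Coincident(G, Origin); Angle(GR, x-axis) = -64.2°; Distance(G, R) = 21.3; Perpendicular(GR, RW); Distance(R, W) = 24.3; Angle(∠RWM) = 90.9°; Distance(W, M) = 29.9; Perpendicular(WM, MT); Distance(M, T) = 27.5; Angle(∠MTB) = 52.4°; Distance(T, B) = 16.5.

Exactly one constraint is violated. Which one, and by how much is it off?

Distance(T, B) = 16.5 — off by 7.60.

G = (0.00, 0.00) ✓; GR at -64.20° ✓; |GR| = 21.30 ✓; ∠(GR, RW) = 90.00° ✓; |RW| = 24.30 ✓; ∠RWM = 90.90° ✓; |WM| = 29.90 ✓; ∠(WM, MT) = 90.00° ✓; |MT| = 27.50 ✓; ∠MTB = 52.40° ✓; |TB| = 8.900 ✗.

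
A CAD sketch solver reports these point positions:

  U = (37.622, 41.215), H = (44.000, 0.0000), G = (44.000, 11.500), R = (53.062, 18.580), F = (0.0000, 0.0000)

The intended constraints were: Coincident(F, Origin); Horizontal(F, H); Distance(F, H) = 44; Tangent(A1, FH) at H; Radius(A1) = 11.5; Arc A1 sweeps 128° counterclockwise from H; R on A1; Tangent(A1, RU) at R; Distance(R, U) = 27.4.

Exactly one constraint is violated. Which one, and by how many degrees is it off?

Tangent(A1, RU) at R — off by 3.70°.

F = (0.00, 0.00) ✓; F.y = 0.00, H.y = 0.00 ✓; |FH| = 44.00 ✓; ∠(GH, HF) = 90.00° ✓; |GH| = 11.50 ✓; bearing(G→R) − bearing(G→H) = 128.0° ✓; |GR| = 11.50 ✓; ∠(GR, RU) = 93.70° ✗; |RU| = 27.40 ✓.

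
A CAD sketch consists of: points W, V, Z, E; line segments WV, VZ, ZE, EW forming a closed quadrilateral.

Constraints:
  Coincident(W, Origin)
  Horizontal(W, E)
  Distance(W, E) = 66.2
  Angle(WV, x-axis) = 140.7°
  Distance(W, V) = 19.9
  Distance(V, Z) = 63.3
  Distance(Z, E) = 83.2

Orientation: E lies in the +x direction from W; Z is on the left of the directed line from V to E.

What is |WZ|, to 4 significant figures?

69.14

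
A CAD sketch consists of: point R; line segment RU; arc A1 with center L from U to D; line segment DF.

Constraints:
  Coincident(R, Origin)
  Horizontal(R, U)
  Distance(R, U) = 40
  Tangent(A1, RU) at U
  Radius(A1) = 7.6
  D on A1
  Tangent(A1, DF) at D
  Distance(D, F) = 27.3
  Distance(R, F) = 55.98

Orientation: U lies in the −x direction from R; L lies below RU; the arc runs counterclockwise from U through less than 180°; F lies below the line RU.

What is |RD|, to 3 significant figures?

48.3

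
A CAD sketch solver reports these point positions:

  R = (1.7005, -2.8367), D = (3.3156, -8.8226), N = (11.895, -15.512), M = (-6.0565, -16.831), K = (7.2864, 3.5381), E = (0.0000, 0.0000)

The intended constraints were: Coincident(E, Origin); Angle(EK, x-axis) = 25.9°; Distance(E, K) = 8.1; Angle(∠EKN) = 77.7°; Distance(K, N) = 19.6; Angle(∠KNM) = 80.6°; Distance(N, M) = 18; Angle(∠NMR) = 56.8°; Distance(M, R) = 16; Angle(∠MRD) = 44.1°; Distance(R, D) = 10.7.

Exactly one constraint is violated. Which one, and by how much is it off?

Distance(R, D) = 10.7 — off by 4.50.

E = (0.00, 0.00) ✓; EK at 25.90° ✓; |EK| = 8.100 ✓; ∠EKN = 77.70° ✓; |KN| = 19.60 ✓; ∠KNM = 80.60° ✓; |NM| = 18.00 ✓; ∠NMR = 56.80° ✓; |MR| = 16.00 ✓; ∠MRD = 44.10° ✓; |RD| = 6.200 ✗.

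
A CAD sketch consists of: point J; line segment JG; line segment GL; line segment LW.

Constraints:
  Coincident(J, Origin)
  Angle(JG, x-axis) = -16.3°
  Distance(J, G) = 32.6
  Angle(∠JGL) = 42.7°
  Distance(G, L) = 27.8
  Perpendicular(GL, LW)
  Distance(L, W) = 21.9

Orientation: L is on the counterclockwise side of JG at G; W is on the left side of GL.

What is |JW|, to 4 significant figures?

3.847

J is at the origin; JG runs at -16.3° with length 32.6, so G = 32.6·(cos -16.3°, sin -16.3°) = (31.29, -9.150). ∠JGL = 42.7°, so GL runs at -16.3° + (180° − 42.7°) = 121.0° from the x-axis; with |GL| = 27.8, L = G + 27.8·(cos 121.0°, sin 121.0°) = (16.97, 14.68). The perpendicularity gives LW at right angles to GL; with |LW| = 21.9 on the left of GL, W = L + 21.9·(-0.8572, -0.5150) = (-1.800, 3.400). Then |JW| = |W − J| = 3.847.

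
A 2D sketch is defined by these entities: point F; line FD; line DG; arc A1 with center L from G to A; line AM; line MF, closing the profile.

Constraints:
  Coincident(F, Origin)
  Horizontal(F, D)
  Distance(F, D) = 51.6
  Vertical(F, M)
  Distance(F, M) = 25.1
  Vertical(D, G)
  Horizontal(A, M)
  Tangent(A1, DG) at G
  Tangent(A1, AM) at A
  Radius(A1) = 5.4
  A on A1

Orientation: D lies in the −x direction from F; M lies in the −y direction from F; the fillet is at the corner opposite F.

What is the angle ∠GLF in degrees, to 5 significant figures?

156.91°

The virtual corner opposite F is at (-51.600, -25.100). Tangency of A1 to DG means the radius LG is perpendicular to DG and since A1 is tangent to AM there, LA ⟂ AM, with radius 5.4, so the center L sits 5.4 in from both sides at L = (-46.200, -19.700). That places the tangent points at G = (-51.600, -19.700) on DG and A = (-46.200, -25.100) on AM. Then cos ∠GLF = LG·LF / (|LG||LF|), giving 156.91°.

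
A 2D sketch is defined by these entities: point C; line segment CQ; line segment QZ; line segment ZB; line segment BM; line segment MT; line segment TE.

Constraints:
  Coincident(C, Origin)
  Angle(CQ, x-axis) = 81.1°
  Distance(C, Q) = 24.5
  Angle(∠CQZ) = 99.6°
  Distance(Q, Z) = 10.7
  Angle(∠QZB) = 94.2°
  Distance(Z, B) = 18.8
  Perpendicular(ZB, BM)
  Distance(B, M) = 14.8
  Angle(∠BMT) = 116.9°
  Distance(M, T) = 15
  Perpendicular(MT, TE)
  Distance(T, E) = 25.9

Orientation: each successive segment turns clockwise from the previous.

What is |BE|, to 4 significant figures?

25.14

C is at the origin; CQ runs at 81.1° with length 24.5, so Q = (3.790, 24.21). ∠CQZ = 99.6° gives QZ at 0.7000° from the x-axis; with |QZ| = 10.7, Z = (14.49, 24.34). ∠QZB = 94.2° gives ZB at -85.10° from the x-axis; with |ZB| = 18.8, B = (16.10, 5.604). ZB ⟂ BM, so BM runs at -175.1°; with |BM| = 14.8, M = (1.350, 4.340). ∠BMT = 116.9° gives MT at 121.8° from the x-axis; with |MT| = 15.0, T = (-6.555, 17.09). MT ⟂ TE, so TE runs at 31.80°; with |TE| = 25.9, E = (15.46, 30.74). Then |BE| = |E − B| = 25.14.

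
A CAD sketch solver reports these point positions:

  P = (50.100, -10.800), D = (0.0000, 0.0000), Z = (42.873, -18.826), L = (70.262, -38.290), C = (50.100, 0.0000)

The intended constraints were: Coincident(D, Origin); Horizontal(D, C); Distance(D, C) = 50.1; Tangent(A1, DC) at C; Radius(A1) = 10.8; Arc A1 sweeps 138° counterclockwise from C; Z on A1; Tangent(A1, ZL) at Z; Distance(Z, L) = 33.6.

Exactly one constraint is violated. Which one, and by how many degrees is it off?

Tangent(A1, ZL) at Z — off by 6.60°.

D = (0.00, 0.00) ✓; D.y = 0.00, C.y = 0.00 ✓; |DC| = 50.10 ✓; ∠(PC, CD) = 90.00° ✓; |PC| = 10.80 ✓; bearing(P→Z) − bearing(P→C) = 138.0° ✓; |PZ| = 10.80 ✓; ∠(PZ, ZL) = 83.40° ✗; |ZL| = 33.60 ✓.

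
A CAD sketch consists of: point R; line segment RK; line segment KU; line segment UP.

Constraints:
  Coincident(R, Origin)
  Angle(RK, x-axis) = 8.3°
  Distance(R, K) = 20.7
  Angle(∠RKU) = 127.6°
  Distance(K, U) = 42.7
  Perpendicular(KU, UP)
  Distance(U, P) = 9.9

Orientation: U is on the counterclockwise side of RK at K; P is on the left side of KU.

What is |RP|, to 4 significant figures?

55.71

R is at the origin; RK runs at 8.3° with length 20.7, so K = 20.7·(cos 8.3°, sin 8.3°) = (20.48, 2.988). ∠RKU = 127.6°, so KU runs at 8.3° + (180° − 127.6°) = 60.70° from the x-axis; with |KU| = 42.7, U = K + 42.7·(cos 60.70°, sin 60.70°) = (41.38, 40.23). KU is perpendicular to UP; with |UP| = 9.9 on the left of KU, P = U + 9.9·(-0.8721, 0.4894) = (32.75, 45.07). Then |RP| = |P − R| = 55.71.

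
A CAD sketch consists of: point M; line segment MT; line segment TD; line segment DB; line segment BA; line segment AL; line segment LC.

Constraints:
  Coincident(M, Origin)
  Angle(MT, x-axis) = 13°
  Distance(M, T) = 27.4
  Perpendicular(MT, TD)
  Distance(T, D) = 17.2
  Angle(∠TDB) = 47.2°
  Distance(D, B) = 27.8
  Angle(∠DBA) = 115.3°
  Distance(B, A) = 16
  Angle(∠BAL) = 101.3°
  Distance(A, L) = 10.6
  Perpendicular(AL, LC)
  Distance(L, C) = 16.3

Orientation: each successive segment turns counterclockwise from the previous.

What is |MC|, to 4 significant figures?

20.60

∠BAL = 101.3° gives AL at 19.20° from the x-axis; with |AL| = 10.6, L = (25.33, -10.37). AL ⟂ LC, so LC runs at 109.2°; with |LC| = 16.3, C = (19.97, 5.023). Then |MC| = |C − M| = 20.60.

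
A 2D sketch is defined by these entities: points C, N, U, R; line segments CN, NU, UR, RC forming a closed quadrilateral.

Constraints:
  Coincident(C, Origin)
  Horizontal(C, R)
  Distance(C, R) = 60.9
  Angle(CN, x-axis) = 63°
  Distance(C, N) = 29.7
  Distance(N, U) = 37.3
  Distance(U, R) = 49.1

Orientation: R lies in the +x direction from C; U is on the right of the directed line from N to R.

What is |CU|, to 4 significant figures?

16.93

Checks: |NU| = 37.30 ✓; |UR| = 49.10 ✓.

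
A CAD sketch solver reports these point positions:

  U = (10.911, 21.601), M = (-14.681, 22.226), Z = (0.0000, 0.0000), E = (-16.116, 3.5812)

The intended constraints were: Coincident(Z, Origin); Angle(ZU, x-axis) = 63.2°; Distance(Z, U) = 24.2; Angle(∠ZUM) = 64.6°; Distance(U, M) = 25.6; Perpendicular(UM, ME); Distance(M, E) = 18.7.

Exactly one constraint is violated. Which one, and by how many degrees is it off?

Perpendicular(UM, ME) — off by 3.00°.

Z = (0.00, 0.00) ✓; ZU at 63.20° ✓; |ZU| = 24.20 ✓; ∠ZUM = 64.60° ✓; |UM| = 25.60 ✓; ∠(UM, ME) = 87.00° ✗; |ME| = 18.70 ✓.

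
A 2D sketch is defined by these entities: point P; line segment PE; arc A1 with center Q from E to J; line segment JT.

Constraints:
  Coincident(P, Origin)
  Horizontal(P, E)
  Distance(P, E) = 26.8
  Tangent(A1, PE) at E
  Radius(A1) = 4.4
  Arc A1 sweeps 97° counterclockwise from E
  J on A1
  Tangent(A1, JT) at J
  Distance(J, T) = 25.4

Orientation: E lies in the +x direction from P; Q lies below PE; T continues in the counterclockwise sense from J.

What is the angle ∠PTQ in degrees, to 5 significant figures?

43.086°

P is at the origin; P and E share the same y with |PE| = 26.8 and E on the +x side, so E = (26.800, 0.0000). The tangent condition forces QE to be normal to PE, so Q = E + (0, -4.4) = (26.800, -4.4000). On A1, E sits at bearing 90° from Q; a 97° counterclockwise sweep puts J at bearing 187°, so J = Q + 4.4·(cos 187°, sin 187°) = (22.433, -4.9362). The tangent condition forces QJ to be normal to JT, so JT runs along (−sin 187°, cos 187°); with |JT| = 25.4, T = (25.528, -30.147). Then cos ∠PTQ = TP·TQ / (|TP||TQ|), giving 43.086°.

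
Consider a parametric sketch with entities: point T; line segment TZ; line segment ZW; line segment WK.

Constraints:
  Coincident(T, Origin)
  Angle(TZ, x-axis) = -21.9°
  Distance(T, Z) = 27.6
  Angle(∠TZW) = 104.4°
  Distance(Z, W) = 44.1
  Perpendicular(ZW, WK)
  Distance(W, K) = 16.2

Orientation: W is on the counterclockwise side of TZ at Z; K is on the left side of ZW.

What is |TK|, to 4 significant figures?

52.04

T is at the origin; TZ runs at -21.9° with length 27.6, so Z = 27.6·(cos -21.9°, sin -21.9°) = (25.61, -10.29). ∠TZW = 104.4°, so ZW runs at -21.9° + (180° − 104.4°) = 53.70° from the x-axis; with |ZW| = 44.1, W = Z + 44.1·(cos 53.70°, sin 53.70°) = (51.72, 25.25). ZW is perpendicular to WK; with |WK| = 16.2 on the left of ZW, K = W + 16.2·(-0.8059, 0.5920) = (38.66, 34.84). Then |TK| = |K − T| = 52.04.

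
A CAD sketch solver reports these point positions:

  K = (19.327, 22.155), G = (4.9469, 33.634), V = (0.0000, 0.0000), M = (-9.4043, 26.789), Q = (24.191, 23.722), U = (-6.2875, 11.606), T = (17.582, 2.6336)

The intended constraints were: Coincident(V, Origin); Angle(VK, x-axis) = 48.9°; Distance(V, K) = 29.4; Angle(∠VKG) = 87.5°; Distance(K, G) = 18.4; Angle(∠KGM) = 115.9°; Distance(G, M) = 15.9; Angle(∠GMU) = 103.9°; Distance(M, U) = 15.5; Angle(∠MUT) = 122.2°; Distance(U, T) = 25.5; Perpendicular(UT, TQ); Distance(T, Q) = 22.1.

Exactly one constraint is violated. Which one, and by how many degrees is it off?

Perpendicular(UT, TQ) — off by 3.20°.

V = (0.00, 0.00) ✓; VK at 48.90° ✓; |VK| = 29.40 ✓; ∠VKG = 87.50° ✓; |KG| = 18.40 ✓; ∠KGM = 115.9° ✓; |GM| = 15.90 ✓; ∠GMU = 103.9° ✓; |MU| = 15.50 ✓; ∠MUT = 122.2° ✓; |UT| = 25.50 ✓; ∠(UT, TQ) = 93.20° ✗; |TQ| = 22.10 ✓.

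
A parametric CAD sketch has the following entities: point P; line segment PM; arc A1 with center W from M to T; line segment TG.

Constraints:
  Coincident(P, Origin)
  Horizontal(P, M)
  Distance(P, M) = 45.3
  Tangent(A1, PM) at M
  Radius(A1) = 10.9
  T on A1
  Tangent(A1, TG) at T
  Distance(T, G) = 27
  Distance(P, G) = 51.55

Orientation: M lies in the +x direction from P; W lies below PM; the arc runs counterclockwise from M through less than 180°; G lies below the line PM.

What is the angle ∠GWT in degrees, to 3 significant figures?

68.0°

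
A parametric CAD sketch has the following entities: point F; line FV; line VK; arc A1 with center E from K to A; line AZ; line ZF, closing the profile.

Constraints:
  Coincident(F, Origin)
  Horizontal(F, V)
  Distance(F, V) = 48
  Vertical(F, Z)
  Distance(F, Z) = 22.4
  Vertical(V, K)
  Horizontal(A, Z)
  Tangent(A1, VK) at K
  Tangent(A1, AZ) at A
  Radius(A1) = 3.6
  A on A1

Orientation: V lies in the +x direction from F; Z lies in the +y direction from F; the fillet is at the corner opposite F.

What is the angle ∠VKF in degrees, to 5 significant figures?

68.611°

The virtual corner opposite F is at (48.000, 22.400). A1 meets VK tangentially, so EK is at right angles to VK and since A1 is tangent to AZ there, EA ⟂ AZ, with radius 3.6, so the center E sits 3.6 in from both sides at E = (44.400, 18.800). That places the tangent points at K = (48.000, 18.800) on VK and A = (44.400, 22.400) on AZ. Then cos ∠VKF = KV·KF / (|KV||KF|), giving 68.611°.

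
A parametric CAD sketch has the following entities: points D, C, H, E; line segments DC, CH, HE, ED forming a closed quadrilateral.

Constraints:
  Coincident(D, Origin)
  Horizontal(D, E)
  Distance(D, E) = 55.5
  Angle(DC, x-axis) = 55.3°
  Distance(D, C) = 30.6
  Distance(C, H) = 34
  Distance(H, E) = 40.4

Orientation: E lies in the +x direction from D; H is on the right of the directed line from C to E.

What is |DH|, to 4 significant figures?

18.33

D is at the origin; D and E share the same y with |DE| = 55.5 and E in +x, so E = (55.5, 0). DC runs at 55.3° with |DC| = 30.6, so C = (17.42, 25.16). H is determined by |CH| = 34.0 and |HE| = 40.4 together: it lies at the intersection of circle(C, 34.0) and circle(E, 40.4). With |CE| = 45.64, the foot of the radical line on CE is 17.60 from C and the perpendicular offset is √(34.0² − 17.60²) = 29.09. Taking the right-of-CE solution: H = (16.07, -8.816).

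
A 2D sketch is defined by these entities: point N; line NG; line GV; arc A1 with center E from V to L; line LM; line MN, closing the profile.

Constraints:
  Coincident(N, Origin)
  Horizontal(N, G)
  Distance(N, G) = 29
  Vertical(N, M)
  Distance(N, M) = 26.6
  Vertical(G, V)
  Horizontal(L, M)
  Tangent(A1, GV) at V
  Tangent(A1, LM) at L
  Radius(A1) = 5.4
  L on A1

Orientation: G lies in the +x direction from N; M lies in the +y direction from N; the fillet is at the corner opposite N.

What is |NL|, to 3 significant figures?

35.6

N is at the origin; N and G share the same y with |NG| = 29.0 and G on the +x side, so G = (29.0, 0.00). NM is vertical with |NM| = 26.6 and M on the +y side, so M = (0.00, 26.6). The virtual corner opposite N is at (29.0, 26.6). Tangency of A1 to GV means the radius EV is perpendicular to GV and A1 meets LM tangentially, so EL is at right angles to LM, with radius 5.4, so the center E sits 5.4 in from both sides at E = (23.6, 21.2). That places the tangent points at V = (29.0, 21.2) on GV and L = (23.6, 26.6) on LM. Then |NL| = |L − N| = 35.6.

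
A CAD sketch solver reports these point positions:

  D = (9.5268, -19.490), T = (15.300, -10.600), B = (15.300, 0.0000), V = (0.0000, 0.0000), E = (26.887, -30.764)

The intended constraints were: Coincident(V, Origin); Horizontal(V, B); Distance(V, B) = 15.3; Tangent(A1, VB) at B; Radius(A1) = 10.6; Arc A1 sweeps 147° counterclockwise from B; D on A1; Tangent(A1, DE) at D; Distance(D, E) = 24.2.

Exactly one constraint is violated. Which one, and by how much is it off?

Distance(D, E) = 24.2 — off by 3.50.

V = (0.00, 0.00) ✓; V.y = 0.00, B.y = 0.00 ✓; |VB| = 15.30 ✓; ∠(TB, BV) = 90.00° ✓; |TB| = 10.60 ✓; bearing(T→D) − bearing(T→B) = 147.0° ✓; |TD| = 10.60 ✓; ∠(TD, DE) = 90.00° ✓; |DE| = 20.70 ✗.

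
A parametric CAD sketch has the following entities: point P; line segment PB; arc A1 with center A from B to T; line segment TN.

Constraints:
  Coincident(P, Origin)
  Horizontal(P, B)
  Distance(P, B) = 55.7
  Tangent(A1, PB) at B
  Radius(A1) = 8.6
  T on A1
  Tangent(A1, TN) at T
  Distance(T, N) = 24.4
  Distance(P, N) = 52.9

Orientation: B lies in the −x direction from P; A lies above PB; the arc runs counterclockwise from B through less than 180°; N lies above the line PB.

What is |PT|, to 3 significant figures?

47.8

P is at the origin; P and B share the same y with |PB| = 55.7 and B on the −x side, so B = (-55.7, 0.00). Tangency of A1 to PB means the radius AB is perpendicular to PB, so A = B + (0, 8.6) = (-55.7, 8.60). Since AT ⟂ TN (tangency), |AN| = √(8.6² + 24.4²) = 25.9 regardless of where T sits on A1. So N lies on both circle(P, 52.9) and circle(A, 25.9); the above-PB intersection is N = (-42.8, 31.0). T is the foot of the tangent from N: T = (-47.2, 7.05).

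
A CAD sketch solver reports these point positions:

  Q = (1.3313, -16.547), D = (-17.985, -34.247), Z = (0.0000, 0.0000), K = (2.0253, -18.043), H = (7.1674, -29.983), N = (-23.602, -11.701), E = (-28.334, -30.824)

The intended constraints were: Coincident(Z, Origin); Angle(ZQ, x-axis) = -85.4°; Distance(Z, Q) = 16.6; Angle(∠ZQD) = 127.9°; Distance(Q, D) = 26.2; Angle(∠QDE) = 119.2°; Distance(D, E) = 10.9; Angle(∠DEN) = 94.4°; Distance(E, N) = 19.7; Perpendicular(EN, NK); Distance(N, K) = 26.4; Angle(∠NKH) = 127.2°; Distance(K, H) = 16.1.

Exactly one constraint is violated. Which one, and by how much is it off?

Distance(K, H) = 16.1 — off by 3.10.

Z = (0.00, 0.00) ✓; ZQ at -85.40° ✓; |ZQ| = 16.60 ✓; ∠ZQD = 127.9° ✓; |QD| = 26.20 ✓; ∠QDE = 119.2° ✓; |DE| = 10.90 ✓; ∠DEN = 94.40° ✓; |EN| = 19.70 ✓; ∠(EN, NK) = 90.00° ✓; |NK| = 26.40 ✓; ∠NKH = 127.2° ✓; |KH| = 13.00 ✗.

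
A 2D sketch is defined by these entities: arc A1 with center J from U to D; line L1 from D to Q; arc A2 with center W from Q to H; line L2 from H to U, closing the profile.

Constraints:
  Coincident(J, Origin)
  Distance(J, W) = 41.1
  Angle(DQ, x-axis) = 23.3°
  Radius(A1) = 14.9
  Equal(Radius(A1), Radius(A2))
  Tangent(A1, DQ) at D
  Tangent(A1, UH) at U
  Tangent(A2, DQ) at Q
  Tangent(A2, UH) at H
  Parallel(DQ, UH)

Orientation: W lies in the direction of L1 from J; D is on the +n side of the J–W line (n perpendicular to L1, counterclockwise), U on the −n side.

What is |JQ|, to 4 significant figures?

43.72

The slot axis is L1's direction at 23.3°, so u = (cos 23.3°, sin 23.3°) = (0.9184, 0.3955) and n = (−sin 23.3°, cos 23.3°) = (-0.3955, 0.9184). J is at the origin and W lies 41.1 along u from J, so W = 41.1·u = (37.75, 16.26). Tangency of A1 to both parallel lines with radius 14.9 puts D and U at J ± 14.9·n: D = (-5.894, 13.68), U = (5.894, -13.68). Equal radii place Q and H the same way about W: Q = W + 14.9·n = (31.85, 29.94), H = W − 14.9·n = (43.64, 2.572). Then |JQ| = |Q − J| = 43.72.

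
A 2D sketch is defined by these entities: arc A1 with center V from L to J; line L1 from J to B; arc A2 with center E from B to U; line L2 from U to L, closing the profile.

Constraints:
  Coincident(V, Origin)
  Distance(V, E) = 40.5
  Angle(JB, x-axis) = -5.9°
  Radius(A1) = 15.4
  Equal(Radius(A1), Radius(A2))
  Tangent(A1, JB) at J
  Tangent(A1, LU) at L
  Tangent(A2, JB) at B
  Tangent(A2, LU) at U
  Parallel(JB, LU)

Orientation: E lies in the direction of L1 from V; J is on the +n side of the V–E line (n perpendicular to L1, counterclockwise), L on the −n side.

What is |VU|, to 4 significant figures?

43.33

The slot axis is L1's direction at -5.9°, so u = (cos -5.9°, sin -5.9°) = (0.9947, -0.1028) and n = (−sin -5.9°, cos -5.9°) = (0.1028, 0.9947). V is at the origin and E lies 40.5 along u from V, so E = 40.5·u = (40.29, -4.163). Tangency of A1 to both parallel lines with radius 15.4 puts J and L at V ± 15.4·n: J = (1.583, 15.32), L = (-1.583, -15.32). Equal radii place B and U the same way about E: B = E + 15.4·n = (41.87, 11.16), U = E − 15.4·n = (38.70, -19.48). Then |VU| = |U − V| = 43.33.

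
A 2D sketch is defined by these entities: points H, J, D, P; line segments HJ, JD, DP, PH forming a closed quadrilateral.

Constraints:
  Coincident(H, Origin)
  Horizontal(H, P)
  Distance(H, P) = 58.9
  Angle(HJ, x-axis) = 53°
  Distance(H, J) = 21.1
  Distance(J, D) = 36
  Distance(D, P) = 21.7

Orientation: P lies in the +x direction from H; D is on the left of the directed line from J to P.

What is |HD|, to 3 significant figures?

52.2

Checks: |HP| = 58.90 ✓; |HJ| = 21.10 ✓; |JD| = 36.00 ✓; |DP| = 21.70 ✓.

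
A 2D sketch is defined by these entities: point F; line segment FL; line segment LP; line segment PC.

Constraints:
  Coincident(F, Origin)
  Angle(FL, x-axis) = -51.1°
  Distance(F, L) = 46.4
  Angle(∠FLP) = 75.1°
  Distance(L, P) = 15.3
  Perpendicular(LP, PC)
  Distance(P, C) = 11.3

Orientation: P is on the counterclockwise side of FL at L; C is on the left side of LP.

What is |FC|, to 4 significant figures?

33.71

∠FLP = 75.1°, so LP runs at -51.1° + (180° − 75.1°) = 53.80° from the x-axis; with |LP| = 15.3, P = L + 15.3·(cos 53.80°, sin 53.80°) = (38.17, -23.76). The perpendicularity gives PC at right angles to LP; with |PC| = 11.3 on the left of LP, C = P + 11.3·(-0.8070, 0.5906) = (29.06, -17.09). Then |FC| = |C − F| = 33.71.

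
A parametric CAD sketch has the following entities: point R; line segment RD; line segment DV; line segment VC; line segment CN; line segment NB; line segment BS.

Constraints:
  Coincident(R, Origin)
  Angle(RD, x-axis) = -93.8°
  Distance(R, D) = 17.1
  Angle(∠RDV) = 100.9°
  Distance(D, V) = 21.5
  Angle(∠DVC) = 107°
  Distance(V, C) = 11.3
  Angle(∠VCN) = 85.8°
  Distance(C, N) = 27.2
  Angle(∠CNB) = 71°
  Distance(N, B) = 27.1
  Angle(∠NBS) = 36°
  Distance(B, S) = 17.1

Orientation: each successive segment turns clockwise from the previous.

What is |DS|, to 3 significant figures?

10.8

∠CNB = 71.0° gives NB at -89.1° from the x-axis; with |NB| = 27.1, B = (-1.08, -27.2). ∠NBS = 36.0° gives BS at 127° from the x-axis; with |BS| = 17.1, S = (-11.3, -13.6). Then |DS| = |S − D| = 10.8.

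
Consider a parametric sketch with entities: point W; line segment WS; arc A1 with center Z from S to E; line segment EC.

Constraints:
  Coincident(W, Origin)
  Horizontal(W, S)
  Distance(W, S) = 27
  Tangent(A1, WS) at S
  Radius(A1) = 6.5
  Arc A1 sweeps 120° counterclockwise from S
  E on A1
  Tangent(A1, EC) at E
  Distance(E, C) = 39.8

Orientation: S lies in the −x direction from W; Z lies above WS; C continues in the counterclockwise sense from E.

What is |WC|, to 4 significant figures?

60.49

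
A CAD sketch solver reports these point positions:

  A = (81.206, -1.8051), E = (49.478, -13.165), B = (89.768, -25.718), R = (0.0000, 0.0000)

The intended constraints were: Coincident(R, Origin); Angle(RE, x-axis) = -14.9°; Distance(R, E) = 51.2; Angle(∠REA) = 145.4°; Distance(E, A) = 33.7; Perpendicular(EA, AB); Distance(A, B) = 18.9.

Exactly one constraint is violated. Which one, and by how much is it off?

Distance(A, B) = 18.9 — off by 6.50.

R = (0.00, 0.00) ✓; RE at -14.90° ✓; |RE| = 51.20 ✓; ∠REA = 145.4° ✓; |EA| = 33.70 ✓; ∠(EA, AB) = 90.00° ✓; |AB| = 25.40 ✗.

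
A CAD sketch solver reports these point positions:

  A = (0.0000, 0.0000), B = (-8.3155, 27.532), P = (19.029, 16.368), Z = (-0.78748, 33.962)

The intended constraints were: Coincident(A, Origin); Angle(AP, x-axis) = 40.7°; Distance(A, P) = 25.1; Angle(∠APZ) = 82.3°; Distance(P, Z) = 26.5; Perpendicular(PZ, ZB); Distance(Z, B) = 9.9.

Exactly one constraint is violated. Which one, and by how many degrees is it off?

Perpendicular(PZ, ZB) — off by 7.90°.

A = (0.00, 0.00) ✓; AP at 40.70° ✓; |AP| = 25.10 ✓; ∠APZ = 82.30° ✓; |PZ| = 26.50 ✓; ∠(PZ, ZB) = 82.10° ✗; |ZB| = 9.900 ✓.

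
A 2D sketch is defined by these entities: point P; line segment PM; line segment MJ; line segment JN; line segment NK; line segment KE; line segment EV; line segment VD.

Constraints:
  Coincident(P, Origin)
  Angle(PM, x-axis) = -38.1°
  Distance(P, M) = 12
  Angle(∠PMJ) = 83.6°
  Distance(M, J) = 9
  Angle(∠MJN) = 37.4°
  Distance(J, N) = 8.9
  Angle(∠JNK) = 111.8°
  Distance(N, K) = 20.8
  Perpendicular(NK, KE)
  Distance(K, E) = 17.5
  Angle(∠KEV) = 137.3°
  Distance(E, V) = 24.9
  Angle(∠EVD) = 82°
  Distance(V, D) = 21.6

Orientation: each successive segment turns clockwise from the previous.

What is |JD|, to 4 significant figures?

12.60

∠KEV = 137.3° gives EV at -118.0° from the x-axis; with |EV| = 24.9, V = (17.11, -38.63). ∠EVD = 82.0° gives VD at 144.0° from the x-axis; with |VD| = 21.6, D = (-0.3696, -25.93). Then |JD| = |D − J| = 12.60.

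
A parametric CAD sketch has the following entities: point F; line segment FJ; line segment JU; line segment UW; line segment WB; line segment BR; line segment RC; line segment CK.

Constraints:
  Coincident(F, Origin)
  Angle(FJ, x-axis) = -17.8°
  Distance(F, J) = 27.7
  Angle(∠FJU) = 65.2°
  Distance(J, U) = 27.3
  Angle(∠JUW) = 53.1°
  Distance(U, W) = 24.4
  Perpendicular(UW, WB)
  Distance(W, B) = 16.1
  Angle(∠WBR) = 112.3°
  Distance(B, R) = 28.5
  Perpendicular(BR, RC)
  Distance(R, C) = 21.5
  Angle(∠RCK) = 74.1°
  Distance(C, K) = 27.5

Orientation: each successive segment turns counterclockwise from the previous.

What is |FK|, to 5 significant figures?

13.938

F is at the origin; FJ runs at -17.8° with length 27.7, so J = (26.374, -8.4678). ∠FJU = 65.2° gives JU at 97.000° from the x-axis; with |JU| = 27.3, U = (23.047, 18.629). ∠JUW = 53.1° gives UW at -136.10° from the x-axis; with |UW| = 24.4, W = (5.4655, 1.7097). UW is perpendicular to WB, so WB runs at -46.100°; with |WB| = 16.1, B = (16.629, -9.8911). ∠WBR = 112.3° gives BR at 21.600° from the x-axis; with |BR| = 28.5, R = (43.128, 0.60042). The perpendicularity gives RC at right angles to BR, so RC runs at 111.60°; with |RC| = 21.5, C = (35.213, 20.591). ∠RCK = 74.1° gives CK at -142.50° from the x-axis; with |CK| = 27.5, K = (13.396, 3.8497). Then |FK| = |K − F| = 13.938.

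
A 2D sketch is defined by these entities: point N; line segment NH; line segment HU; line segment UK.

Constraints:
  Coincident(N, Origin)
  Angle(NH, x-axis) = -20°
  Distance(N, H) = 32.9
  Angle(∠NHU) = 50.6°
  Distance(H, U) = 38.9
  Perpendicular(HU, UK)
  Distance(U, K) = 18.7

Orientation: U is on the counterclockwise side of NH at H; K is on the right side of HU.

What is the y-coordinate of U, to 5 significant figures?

25.439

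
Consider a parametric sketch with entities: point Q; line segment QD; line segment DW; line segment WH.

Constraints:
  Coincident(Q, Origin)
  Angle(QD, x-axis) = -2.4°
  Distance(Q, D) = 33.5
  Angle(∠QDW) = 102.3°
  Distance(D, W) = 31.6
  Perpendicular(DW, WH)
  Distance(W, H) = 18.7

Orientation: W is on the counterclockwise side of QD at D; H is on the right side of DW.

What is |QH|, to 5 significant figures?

64.387

∠QDW = 102.3°, so DW runs at -2.4° + (180° − 102.3°) = 75.300° from the x-axis; with |DW| = 31.6, W = D + 31.6·(cos 75.300°, sin 75.300°) = (41.489, 29.163). DW ⟂ WH; with |WH| = 18.7 on the right of DW, H = W + 18.7·(0.96727, -0.25376) = (59.577, 24.418). Then |QH| = |H − Q| = 64.387.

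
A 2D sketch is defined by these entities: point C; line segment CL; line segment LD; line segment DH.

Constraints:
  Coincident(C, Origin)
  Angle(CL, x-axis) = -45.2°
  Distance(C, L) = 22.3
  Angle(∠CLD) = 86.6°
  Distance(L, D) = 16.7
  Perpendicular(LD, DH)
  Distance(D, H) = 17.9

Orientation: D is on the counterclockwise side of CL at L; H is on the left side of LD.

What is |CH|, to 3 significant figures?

16.0

∠CLD = 86.6°, so LD runs at -45.2° + (180° − 86.6°) = 48.2° from the x-axis; with |LD| = 16.7, D = L + 16.7·(cos 48.2°, sin 48.2°) = (26.8, -3.37). LD ⟂ DH; with |DH| = 17.9 on the left of LD, H = D + 17.9·(-0.745, 0.667) = (13.5, 8.56). Then |CH| = |H − C| = 16.0.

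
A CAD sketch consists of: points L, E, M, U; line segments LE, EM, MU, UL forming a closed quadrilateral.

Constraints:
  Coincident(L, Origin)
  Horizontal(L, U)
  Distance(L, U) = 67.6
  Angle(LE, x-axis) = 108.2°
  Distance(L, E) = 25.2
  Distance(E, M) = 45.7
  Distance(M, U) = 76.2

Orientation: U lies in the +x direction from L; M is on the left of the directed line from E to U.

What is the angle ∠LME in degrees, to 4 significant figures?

19.40°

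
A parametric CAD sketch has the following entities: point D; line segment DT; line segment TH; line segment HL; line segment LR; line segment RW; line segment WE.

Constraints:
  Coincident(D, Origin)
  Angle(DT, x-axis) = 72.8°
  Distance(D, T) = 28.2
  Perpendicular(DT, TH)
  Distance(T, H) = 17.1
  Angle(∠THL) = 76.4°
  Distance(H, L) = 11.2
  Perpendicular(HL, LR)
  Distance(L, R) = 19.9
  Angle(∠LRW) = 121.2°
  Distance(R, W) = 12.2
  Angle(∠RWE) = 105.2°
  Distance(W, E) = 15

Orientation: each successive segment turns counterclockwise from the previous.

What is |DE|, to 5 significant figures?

41.943

D is at the origin; DT runs at 72.8° with length 28.2, so T = (8.3390, 26.939). DT ⟂ TH, so TH runs at 162.80°; with |TH| = 17.1, H = (-7.9963, 31.995). ∠THL = 76.4° gives HL at -93.600° from the x-axis; with |HL| = 11.2, L = (-8.6995, 20.818). HL is perpendicular to LR, so LR runs at -3.6000°; with |LR| = 19.9, R = (11.161, 19.568). ∠LRW = 121.2° gives RW at 55.200° from the x-axis; with |RW| = 12.2, W = (18.124, 29.586). ∠RWE = 105.2° gives WE at 130.00° from the x-axis; with |WE| = 15.0, E = (8.4821, 41.077). Then |DE| = |E − D| = 41.943.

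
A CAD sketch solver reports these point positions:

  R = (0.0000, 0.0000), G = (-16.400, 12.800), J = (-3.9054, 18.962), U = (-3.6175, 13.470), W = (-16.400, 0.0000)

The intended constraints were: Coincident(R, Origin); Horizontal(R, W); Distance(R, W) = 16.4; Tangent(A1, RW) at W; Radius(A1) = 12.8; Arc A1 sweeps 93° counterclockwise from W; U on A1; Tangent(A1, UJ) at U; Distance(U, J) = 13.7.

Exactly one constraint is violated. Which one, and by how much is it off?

Distance(U, J) = 13.7 — off by 8.20.

R = (0.00, 0.00) ✓; R.y = 0.00, W.y = 0.00 ✓; |RW| = 16.40 ✓; ∠(GW, WR) = 90.00° ✓; |GW| = 12.80 ✓; bearing(G→U) − bearing(G→W) = 93.00° ✓; |GU| = 12.80 ✓; ∠(GU, UJ) = 90.00° ✓; |UJ| = 5.500 ✗.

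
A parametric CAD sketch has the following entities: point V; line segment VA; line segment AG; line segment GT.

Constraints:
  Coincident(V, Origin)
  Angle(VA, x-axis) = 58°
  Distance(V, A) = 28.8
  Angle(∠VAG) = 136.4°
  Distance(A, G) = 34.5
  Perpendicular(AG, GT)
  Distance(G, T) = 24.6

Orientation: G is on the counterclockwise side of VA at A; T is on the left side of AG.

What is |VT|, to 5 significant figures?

55.559

V is at the origin; VA runs at 58.0° with length 28.8, so A = 28.8·(cos 58.0°, sin 58.0°) = (15.262, 24.424). ∠VAG = 136.4°, so AG runs at 58.0° + (180° − 136.4°) = 101.60° from the x-axis; with |AG| = 34.5, G = A + 34.5·(cos 101.60°, sin 101.60°) = (8.3245, 58.219). AG ⟂ GT; with |GT| = 24.6 on the left of AG, T = G + 24.6·(-0.97958, -0.20108) = (-15.773, 53.273). Then |VT| = |T − V| = 55.559.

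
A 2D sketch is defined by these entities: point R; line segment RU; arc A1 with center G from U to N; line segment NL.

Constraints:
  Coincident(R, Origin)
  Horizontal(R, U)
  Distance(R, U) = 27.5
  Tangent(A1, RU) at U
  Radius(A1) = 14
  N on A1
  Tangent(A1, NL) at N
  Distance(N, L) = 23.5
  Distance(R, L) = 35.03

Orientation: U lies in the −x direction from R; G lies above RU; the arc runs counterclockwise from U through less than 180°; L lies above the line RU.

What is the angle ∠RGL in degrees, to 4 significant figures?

73.72°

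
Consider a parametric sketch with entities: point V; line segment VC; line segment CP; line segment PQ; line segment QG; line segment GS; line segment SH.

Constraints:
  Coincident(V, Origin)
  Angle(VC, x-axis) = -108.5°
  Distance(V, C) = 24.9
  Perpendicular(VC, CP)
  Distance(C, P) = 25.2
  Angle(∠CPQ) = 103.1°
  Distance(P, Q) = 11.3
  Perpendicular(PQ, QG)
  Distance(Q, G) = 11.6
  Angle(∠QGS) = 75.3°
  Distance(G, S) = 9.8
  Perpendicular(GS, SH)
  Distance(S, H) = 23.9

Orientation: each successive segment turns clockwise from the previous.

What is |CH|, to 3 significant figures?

40.9

V is at the origin; VC runs at -108.5° with length 24.9, so C = (-7.90, -23.6). VC ⟂ CP, so CP runs at 162°; with |CP| = 25.2, P = (-31.8, -15.6). ∠CPQ = 103.1° gives PQ at 84.6° from the x-axis; with |PQ| = 11.3, Q = (-30.7, -4.37). PQ ⟂ QG, so QG runs at -5.40°; with |QG| = 11.6, G = (-19.2, -5.46). ∠QGS = 75.3° gives GS at -110° from the x-axis; with |GS| = 9.8, S = (-22.6, -14.7). The perpendicularity gives SH at right angles to GS, so SH runs at 160°; with |SH| = 23.9, H = (-45.0, -6.45). Then |CH| = |H − C| = 40.9.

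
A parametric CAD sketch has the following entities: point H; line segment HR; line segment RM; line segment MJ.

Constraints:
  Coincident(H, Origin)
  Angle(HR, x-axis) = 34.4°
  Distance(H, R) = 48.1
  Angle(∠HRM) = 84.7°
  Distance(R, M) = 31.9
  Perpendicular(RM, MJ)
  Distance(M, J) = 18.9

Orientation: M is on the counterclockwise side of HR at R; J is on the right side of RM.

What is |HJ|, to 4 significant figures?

72.22

H is at the origin; HR runs at 34.4° with length 48.1, so R = 48.1·(cos 34.4°, sin 34.4°) = (39.69, 27.17). ∠HRM = 84.7°, so RM runs at 34.4° + (180° − 84.7°) = 129.7° from the x-axis; with |RM| = 31.9, M = R + 31.9·(cos 129.7°, sin 129.7°) = (19.31, 51.72). RM is perpendicular to MJ; with |MJ| = 18.9 on the right of RM, J = M + 18.9·(0.7694, 0.6388) = (33.85, 63.79). Then |HJ| = |J − H| = 72.22.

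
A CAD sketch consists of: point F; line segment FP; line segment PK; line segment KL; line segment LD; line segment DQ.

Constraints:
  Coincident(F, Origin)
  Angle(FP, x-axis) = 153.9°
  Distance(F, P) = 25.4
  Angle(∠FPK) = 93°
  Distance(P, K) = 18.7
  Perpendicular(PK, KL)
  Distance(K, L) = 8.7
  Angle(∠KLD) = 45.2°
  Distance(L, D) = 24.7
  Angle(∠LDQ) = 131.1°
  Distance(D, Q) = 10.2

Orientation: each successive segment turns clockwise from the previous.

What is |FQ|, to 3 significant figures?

44.4

F is at the origin; FP runs at 153.9° with length 25.4, so P = (-22.8, 11.2). ∠FPK = 93.0° gives PK at 66.9° from the x-axis; with |PK| = 18.7, K = (-15.5, 28.4). PK ⟂ KL, so KL runs at -23.1°; with |KL| = 8.7, L = (-7.47, 25.0). ∠KLD = 45.2° gives LD at -158° from the x-axis; with |LD| = 24.7, D = (-30.4, 15.7). ∠LDQ = 131.1° gives DQ at 153° from the x-axis; with |DQ| = 10.2, Q = (-39.5, 20.3). Then |FQ| = |Q − F| = 44.4.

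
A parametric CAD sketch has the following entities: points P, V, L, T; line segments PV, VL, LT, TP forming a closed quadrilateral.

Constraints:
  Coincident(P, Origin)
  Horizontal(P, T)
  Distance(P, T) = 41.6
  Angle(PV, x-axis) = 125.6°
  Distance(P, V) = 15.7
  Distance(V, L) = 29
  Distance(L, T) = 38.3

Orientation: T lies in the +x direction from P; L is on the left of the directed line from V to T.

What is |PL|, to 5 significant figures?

32.045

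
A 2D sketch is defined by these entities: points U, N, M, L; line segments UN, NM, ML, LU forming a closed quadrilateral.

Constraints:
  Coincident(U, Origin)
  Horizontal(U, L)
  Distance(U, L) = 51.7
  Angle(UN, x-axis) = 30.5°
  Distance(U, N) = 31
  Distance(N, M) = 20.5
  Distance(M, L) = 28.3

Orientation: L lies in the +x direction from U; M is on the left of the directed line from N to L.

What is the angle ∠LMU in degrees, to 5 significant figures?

74.512°

U is at the origin; U and L share the same y with |UL| = 51.7 and L in +x, so L = (51.7, 0). UN runs at 30.5° with |UN| = 31.0, so N = (26.711, 15.734). M is determined by |NM| = 20.5 and |ML| = 28.3 together: it lies at the intersection of circle(N, 20.5) and circle(L, 28.3). With |NL| = 29.530, the foot of the radical line on NL is 8.3201 from N and the perpendicular offset is √(20.5² − 8.3201²) = 18.736. Taking the left-of-NL solution: M = (43.734, 27.156).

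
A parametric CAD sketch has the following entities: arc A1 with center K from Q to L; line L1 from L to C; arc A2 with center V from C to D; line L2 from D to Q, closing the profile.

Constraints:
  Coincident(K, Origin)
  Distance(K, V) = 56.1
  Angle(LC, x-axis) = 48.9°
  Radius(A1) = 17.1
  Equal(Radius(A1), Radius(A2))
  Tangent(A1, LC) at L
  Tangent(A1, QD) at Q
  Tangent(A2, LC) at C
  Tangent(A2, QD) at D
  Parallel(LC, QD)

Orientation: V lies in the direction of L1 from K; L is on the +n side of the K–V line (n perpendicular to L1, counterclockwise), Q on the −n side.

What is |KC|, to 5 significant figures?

58.648

The slot axis is L1's direction at 48.9°, so u = (cos 48.9°, sin 48.9°) = (0.65738, 0.75356) and n = (−sin 48.9°, cos 48.9°) = (-0.75356, 0.65738). K is at the origin and V lies 56.1 along u from K, so V = 56.1·u = (36.879, 42.275). Tangency of A1 to both parallel lines with radius 17.1 puts L and Q at K ± 17.1·n: L = (-12.886, 11.241), Q = (12.886, -11.241). Equal radii place C and D the same way about V: C = V + 17.1·n = (23.993, 53.516), D = V − 17.1·n = (49.765, 31.034). Then |KC| = |C − K| = 58.648.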